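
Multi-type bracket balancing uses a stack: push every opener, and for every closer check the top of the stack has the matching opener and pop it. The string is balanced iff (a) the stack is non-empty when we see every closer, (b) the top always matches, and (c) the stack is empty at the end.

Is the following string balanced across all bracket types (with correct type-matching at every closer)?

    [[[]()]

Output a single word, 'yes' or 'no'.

Answer: no

Derivation:
pos 0: push '['; stack = [
pos 1: push '['; stack = [[
pos 2: push '['; stack = [[[
pos 3: ']' matches '['; pop; stack = [[
pos 4: push '('; stack = [[(
pos 5: ')' matches '('; pop; stack = [[
pos 6: ']' matches '['; pop; stack = [
end: stack still non-empty ([) → INVALID
Verdict: unclosed openers at end: [ → no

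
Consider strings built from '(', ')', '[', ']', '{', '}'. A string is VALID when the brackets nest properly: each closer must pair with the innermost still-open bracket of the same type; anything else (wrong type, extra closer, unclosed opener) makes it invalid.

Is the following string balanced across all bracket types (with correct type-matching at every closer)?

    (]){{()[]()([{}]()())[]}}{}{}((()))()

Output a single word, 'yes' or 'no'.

pos 0: push '('; stack = (
pos 1: saw closer ']' but top of stack is '(' (expected ')') → INVALID
Verdict: type mismatch at position 1: ']' closes '(' → no

Answer: no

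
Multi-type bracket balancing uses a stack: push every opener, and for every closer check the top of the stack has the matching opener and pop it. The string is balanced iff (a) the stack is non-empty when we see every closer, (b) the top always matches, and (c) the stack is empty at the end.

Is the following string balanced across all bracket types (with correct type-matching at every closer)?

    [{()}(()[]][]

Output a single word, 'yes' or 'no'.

Answer: no

Derivation:
pos 0: push '['; stack = [
pos 1: push '{'; stack = [{
pos 2: push '('; stack = [{(
pos 3: ')' matches '('; pop; stack = [{
pos 4: '}' matches '{'; pop; stack = [
pos 5: push '('; stack = [(
pos 6: push '('; stack = [((
pos 7: ')' matches '('; pop; stack = [(
pos 8: push '['; stack = [([
pos 9: ']' matches '['; pop; stack = [(
pos 10: saw closer ']' but top of stack is '(' (expected ')') → INVALID
Verdict: type mismatch at position 10: ']' closes '(' → no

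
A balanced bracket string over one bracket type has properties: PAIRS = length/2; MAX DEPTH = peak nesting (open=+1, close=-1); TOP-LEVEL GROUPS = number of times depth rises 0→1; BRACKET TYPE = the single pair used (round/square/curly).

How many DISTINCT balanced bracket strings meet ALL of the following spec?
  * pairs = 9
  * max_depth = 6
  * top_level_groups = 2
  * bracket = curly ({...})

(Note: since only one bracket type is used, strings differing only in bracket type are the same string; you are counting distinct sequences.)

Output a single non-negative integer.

Answer: 126

Derivation:
Spec: pairs=9 depth=6 groups=2
Count(depth <= 6) = 1404
Count(depth <= 5) = 1278
Count(depth == 6) = 1404 - 1278 = 126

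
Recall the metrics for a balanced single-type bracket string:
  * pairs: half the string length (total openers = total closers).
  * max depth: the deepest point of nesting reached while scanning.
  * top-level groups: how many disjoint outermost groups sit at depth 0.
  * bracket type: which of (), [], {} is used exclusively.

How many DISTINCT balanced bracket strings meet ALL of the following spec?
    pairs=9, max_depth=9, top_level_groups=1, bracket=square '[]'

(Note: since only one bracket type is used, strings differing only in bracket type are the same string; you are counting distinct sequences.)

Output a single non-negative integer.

Answer: 1

Derivation:
Spec: pairs=9 depth=9 groups=1
Count(depth <= 9) = 1430
Count(depth <= 8) = 1429
Count(depth == 9) = 1430 - 1429 = 1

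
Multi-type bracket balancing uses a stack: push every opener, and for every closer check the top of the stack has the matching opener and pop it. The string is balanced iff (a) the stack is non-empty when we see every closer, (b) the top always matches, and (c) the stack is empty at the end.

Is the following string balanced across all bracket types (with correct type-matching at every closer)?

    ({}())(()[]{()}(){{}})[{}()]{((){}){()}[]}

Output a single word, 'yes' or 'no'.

pos 0: push '('; stack = (
pos 1: push '{'; stack = ({
pos 2: '}' matches '{'; pop; stack = (
pos 3: push '('; stack = ((
pos 4: ')' matches '('; pop; stack = (
pos 5: ')' matches '('; pop; stack = (empty)
pos 6: push '('; stack = (
pos 7: push '('; stack = ((
pos 8: ')' matches '('; pop; stack = (
pos 9: push '['; stack = ([
pos 10: ']' matches '['; pop; stack = (
pos 11: push '{'; stack = ({
pos 12: push '('; stack = ({(
pos 13: ')' matches '('; pop; stack = ({
pos 14: '}' matches '{'; pop; stack = (
pos 15: push '('; stack = ((
pos 16: ')' matches '('; pop; stack = (
pos 17: push '{'; stack = ({
pos 18: push '{'; stack = ({{
pos 19: '}' matches '{'; pop; stack = ({
pos 20: '}' matches '{'; pop; stack = (
pos 21: ')' matches '('; pop; stack = (empty)
pos 22: push '['; stack = [
pos 23: push '{'; stack = [{
pos 24: '}' matches '{'; pop; stack = [
pos 25: push '('; stack = [(
pos 26: ')' matches '('; pop; stack = [
pos 27: ']' matches '['; pop; stack = (empty)
pos 28: push '{'; stack = {
pos 29: push '('; stack = {(
pos 30: push '('; stack = {((
pos 31: ')' matches '('; pop; stack = {(
pos 32: push '{'; stack = {({
pos 33: '}' matches '{'; pop; stack = {(
pos 34: ')' matches '('; pop; stack = {
pos 35: push '{'; stack = {{
pos 36: push '('; stack = {{(
pos 37: ')' matches '('; pop; stack = {{
pos 38: '}' matches '{'; pop; stack = {
pos 39: push '['; stack = {[
pos 40: ']' matches '['; pop; stack = {
pos 41: '}' matches '{'; pop; stack = (empty)
end: stack empty → VALID
Verdict: properly nested → yes

Answer: yes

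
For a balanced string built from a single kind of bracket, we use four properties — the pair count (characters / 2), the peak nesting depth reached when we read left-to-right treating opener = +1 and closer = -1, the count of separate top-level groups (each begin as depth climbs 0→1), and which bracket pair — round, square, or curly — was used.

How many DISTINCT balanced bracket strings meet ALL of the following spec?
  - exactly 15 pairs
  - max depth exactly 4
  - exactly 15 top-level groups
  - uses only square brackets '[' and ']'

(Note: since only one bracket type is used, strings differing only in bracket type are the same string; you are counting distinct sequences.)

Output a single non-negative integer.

Spec: pairs=15 depth=4 groups=15
Count(depth <= 4) = 1
Count(depth <= 3) = 1
Count(depth == 4) = 1 - 1 = 0

Answer: 0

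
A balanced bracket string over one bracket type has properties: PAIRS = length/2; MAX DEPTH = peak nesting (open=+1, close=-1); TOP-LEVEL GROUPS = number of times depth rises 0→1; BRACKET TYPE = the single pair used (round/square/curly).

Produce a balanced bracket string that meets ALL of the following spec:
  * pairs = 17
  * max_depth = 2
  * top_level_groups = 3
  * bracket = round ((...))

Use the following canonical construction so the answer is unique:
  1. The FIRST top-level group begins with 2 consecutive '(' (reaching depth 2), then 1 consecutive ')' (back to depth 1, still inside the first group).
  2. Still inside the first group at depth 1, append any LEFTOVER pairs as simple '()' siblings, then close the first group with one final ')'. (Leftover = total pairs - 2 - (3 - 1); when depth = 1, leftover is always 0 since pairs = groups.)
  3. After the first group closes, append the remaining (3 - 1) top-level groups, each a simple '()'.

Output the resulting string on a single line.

Answer: (()()()()()()()()()()()()()())()()

Derivation:
Spec: pairs=17 depth=2 groups=3
Leftover pairs = 17 - 2 - (3-1) = 13
First group: deep chain of depth 2 + 13 sibling pairs
Remaining 2 groups: simple '()' each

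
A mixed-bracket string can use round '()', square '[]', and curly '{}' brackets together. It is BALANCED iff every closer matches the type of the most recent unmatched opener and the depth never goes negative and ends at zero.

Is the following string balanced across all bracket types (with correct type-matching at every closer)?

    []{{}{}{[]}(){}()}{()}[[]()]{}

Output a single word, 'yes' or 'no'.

Answer: yes

Derivation:
pos 0: push '['; stack = [
pos 1: ']' matches '['; pop; stack = (empty)
pos 2: push '{'; stack = {
pos 3: push '{'; stack = {{
pos 4: '}' matches '{'; pop; stack = {
pos 5: push '{'; stack = {{
pos 6: '}' matches '{'; pop; stack = {
pos 7: push '{'; stack = {{
pos 8: push '['; stack = {{[
pos 9: ']' matches '['; pop; stack = {{
pos 10: '}' matches '{'; pop; stack = {
pos 11: push '('; stack = {(
pos 12: ')' matches '('; pop; stack = {
pos 13: push '{'; stack = {{
pos 14: '}' matches '{'; pop; stack = {
pos 15: push '('; stack = {(
pos 16: ')' matches '('; pop; stack = {
pos 17: '}' matches '{'; pop; stack = (empty)
pos 18: push '{'; stack = {
pos 19: push '('; stack = {(
pos 20: ')' matches '('; pop; stack = {
pos 21: '}' matches '{'; pop; stack = (empty)
pos 22: push '['; stack = [
pos 23: push '['; stack = [[
pos 24: ']' matches '['; pop; stack = [
pos 25: push '('; stack = [(
pos 26: ')' matches '('; pop; stack = [
pos 27: ']' matches '['; pop; stack = (empty)
pos 28: push '{'; stack = {
pos 29: '}' matches '{'; pop; stack = (empty)
end: stack empty → VALID
Verdict: properly nested → yes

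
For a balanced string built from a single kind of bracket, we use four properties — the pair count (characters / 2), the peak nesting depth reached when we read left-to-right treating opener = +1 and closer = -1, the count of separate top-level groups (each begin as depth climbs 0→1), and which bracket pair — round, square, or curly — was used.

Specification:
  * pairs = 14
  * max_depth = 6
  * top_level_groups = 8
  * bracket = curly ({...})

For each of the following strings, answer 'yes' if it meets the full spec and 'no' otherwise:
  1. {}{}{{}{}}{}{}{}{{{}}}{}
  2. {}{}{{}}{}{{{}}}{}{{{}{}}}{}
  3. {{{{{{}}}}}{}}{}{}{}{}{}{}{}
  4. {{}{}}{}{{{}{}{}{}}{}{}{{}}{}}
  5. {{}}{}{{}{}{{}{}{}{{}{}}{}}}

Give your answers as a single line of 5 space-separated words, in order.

String 1 '{}{}{{}{}}{}{}{}{{{}}}{}': depth seq [1 0 1 0 1 2 1 2 1 0 1 0 1 0 1 0 1 2 3 2 1 0 1 0]
  -> pairs=12 depth=3 groups=8 -> no
String 2 '{}{}{{}}{}{{{}}}{}{{{}{}}}{}': depth seq [1 0 1 0 1 2 1 0 1 0 1 2 3 2 1 0 1 0 1 2 3 2 3 2 1 0 1 0]
  -> pairs=14 depth=3 groups=8 -> no
String 3 '{{{{{{}}}}}{}}{}{}{}{}{}{}{}': depth seq [1 2 3 4 5 6 5 4 3 2 1 2 1 0 1 0 1 0 1 0 1 0 1 0 1 0 1 0]
  -> pairs=14 depth=6 groups=8 -> yes
String 4 '{{}{}}{}{{{}{}{}{}}{}{}{{}}{}}': depth seq [1 2 1 2 1 0 1 0 1 2 3 2 3 2 3 2 3 2 1 2 1 2 1 2 3 2 1 2 1 0]
  -> pairs=15 depth=3 groups=3 -> no
String 5 '{{}}{}{{}{}{{}{}{}{{}{}}{}}}': depth seq [1 2 1 0 1 0 1 2 1 2 1 2 3 2 3 2 3 2 3 4 3 4 3 2 3 2 1 0]
  -> pairs=14 depth=4 groups=3 -> no

Answer: no no yes no no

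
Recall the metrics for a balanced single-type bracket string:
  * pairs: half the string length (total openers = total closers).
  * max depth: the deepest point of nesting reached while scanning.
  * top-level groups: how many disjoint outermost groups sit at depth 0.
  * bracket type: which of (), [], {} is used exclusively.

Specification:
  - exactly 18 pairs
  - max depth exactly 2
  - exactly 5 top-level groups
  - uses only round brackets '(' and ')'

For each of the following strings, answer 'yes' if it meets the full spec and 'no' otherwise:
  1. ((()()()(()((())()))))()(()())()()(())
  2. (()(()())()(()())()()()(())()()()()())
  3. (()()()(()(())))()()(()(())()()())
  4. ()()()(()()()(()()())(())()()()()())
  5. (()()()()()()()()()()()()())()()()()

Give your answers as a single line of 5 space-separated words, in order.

String 1 '((()()()(()((())()))))()(()())()()(())': depth seq [1 2 3 2 3 2 3 2 3 4 3 4 5 6 5 4 5 4 3 2 1 0 1 0 1 2 1 2 1 0 1 0 1 0 1 2 1 0]
  -> pairs=19 depth=6 groups=6 -> no
String 2 '(()(()())()(()())()()()(())()()()()())': depth seq [1 2 1 2 3 2 3 2 1 2 1 2 3 2 3 2 1 2 1 2 1 2 1 2 3 2 1 2 1 2 1 2 1 2 1 2 1 0]
  -> pairs=19 depth=3 groups=1 -> no
String 3 '(()()()(()(())))()()(()(())()()())': depth seq [1 2 1 2 1 2 1 2 3 2 3 4 3 2 1 0 1 0 1 0 1 2 1 2 3 2 1 2 1 2 1 2 1 0]
  -> pairs=17 depth=4 groups=4 -> no
String 4 '()()()(()()()(()()())(())()()()()())': depth seq [1 0 1 0 1 0 1 2 1 2 1 2 1 2 3 2 3 2 3 2 1 2 3 2 1 2 1 2 1 2 1 2 1 2 1 0]
  -> pairs=18 depth=3 groups=4 -> no
String 5 '(()()()()()()()()()()()()())()()()()': depth seq [1 2 1 2 1 2 1 2 1 2 1 2 1 2 1 2 1 2 1 2 1 2 1 2 1 2 1 0 1 0 1 0 1 0 1 0]
  -> pairs=18 depth=2 groups=5 -> yes

Answer: no no no no yes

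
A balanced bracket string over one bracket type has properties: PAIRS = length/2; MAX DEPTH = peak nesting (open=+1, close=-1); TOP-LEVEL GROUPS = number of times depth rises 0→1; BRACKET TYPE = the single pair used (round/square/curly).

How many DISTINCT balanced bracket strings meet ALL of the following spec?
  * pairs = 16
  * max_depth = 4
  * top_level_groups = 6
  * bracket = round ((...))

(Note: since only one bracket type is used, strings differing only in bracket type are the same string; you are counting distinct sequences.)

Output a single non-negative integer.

Spec: pairs=16 depth=4 groups=6
Count(depth <= 4) = 728127
Count(depth <= 3) = 236640
Count(depth == 4) = 728127 - 236640 = 491487

Answer: 491487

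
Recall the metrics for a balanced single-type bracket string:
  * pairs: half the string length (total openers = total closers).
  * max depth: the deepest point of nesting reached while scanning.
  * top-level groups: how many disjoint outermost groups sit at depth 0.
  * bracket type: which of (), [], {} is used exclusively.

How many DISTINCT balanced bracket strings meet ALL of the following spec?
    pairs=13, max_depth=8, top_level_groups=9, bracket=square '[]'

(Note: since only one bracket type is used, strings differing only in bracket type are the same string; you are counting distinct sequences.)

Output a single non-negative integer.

Answer: 0

Derivation:
Spec: pairs=13 depth=8 groups=9
Count(depth <= 8) = 1260
Count(depth <= 7) = 1260
Count(depth == 8) = 1260 - 1260 = 0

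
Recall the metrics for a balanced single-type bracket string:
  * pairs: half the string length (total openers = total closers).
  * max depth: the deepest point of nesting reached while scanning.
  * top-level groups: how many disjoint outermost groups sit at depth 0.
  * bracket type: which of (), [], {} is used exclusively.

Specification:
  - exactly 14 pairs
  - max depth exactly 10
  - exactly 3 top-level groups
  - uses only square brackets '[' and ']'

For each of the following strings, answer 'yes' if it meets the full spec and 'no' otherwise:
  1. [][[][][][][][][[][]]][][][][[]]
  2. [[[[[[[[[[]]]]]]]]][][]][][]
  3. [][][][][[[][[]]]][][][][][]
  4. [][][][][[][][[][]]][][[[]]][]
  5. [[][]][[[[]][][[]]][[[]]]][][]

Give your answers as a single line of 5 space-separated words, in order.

Answer: no yes no no no

Derivation:
String 1 '[][[][][][][][][[][]]][][][][[]]': depth seq [1 0 1 2 1 2 1 2 1 2 1 2 1 2 1 2 3 2 3 2 1 0 1 0 1 0 1 0 1 2 1 0]
  -> pairs=16 depth=3 groups=6 -> no
String 2 '[[[[[[[[[[]]]]]]]]][][]][][]': depth seq [1 2 3 4 5 6 7 8 9 10 9 8 7 6 5 4 3 2 1 2 1 2 1 0 1 0 1 0]
  -> pairs=14 depth=10 groups=3 -> yes
String 3 '[][][][][[[][[]]]][][][][][]': depth seq [1 0 1 0 1 0 1 0 1 2 3 2 3 4 3 2 1 0 1 0 1 0 1 0 1 0 1 0]
  -> pairs=14 depth=4 groups=10 -> no
String 4 '[][][][][[][][[][]]][][[[]]][]': depth seq [1 0 1 0 1 0 1 0 1 2 1 2 1 2 3 2 3 2 1 0 1 0 1 2 3 2 1 0 1 0]
  -> pairs=15 depth=3 groups=8 -> no
String 5 '[[][]][[[[]][][[]]][[[]]]][][]': depth seq [1 2 1 2 1 0 1 2 3 4 3 2 3 2 3 4 3 2 1 2 3 4 3 2 1 0 1 0 1 0]
  -> pairs=15 depth=4 groups=4 -> no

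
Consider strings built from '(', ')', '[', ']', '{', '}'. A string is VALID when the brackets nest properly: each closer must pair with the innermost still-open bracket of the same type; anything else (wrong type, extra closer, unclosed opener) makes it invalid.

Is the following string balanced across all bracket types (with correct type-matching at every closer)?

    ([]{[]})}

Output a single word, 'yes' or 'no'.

Answer: no

Derivation:
pos 0: push '('; stack = (
pos 1: push '['; stack = ([
pos 2: ']' matches '['; pop; stack = (
pos 3: push '{'; stack = ({
pos 4: push '['; stack = ({[
pos 5: ']' matches '['; pop; stack = ({
pos 6: '}' matches '{'; pop; stack = (
pos 7: ')' matches '('; pop; stack = (empty)
pos 8: saw closer '}' but stack is empty → INVALID
Verdict: unmatched closer '}' at position 8 → no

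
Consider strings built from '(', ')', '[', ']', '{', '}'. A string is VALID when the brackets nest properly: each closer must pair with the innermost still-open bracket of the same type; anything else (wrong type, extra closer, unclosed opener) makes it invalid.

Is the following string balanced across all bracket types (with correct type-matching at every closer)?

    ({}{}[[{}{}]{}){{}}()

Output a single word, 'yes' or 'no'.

Answer: no

Derivation:
pos 0: push '('; stack = (
pos 1: push '{'; stack = ({
pos 2: '}' matches '{'; pop; stack = (
pos 3: push '{'; stack = ({
pos 4: '}' matches '{'; pop; stack = (
pos 5: push '['; stack = ([
pos 6: push '['; stack = ([[
pos 7: push '{'; stack = ([[{
pos 8: '}' matches '{'; pop; stack = ([[
pos 9: push '{'; stack = ([[{
pos 10: '}' matches '{'; pop; stack = ([[
pos 11: ']' matches '['; pop; stack = ([
pos 12: push '{'; stack = ([{
pos 13: '}' matches '{'; pop; stack = ([
pos 14: saw closer ')' but top of stack is '[' (expected ']') → INVALID
Verdict: type mismatch at position 14: ')' closes '[' → no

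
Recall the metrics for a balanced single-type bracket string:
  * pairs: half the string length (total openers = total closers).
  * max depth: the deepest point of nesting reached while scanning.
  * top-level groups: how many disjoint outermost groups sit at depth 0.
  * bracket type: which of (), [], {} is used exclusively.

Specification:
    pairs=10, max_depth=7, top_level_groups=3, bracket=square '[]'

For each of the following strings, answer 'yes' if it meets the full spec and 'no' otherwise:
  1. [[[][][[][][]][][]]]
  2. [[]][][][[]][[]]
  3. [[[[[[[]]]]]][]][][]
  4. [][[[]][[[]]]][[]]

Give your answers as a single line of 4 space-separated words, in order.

String 1 '[[[][][[][][]][][]]]': depth seq [1 2 3 2 3 2 3 4 3 4 3 4 3 2 3 2 3 2 1 0]
  -> pairs=10 depth=4 groups=1 -> no
String 2 '[[]][][][[]][[]]': depth seq [1 2 1 0 1 0 1 0 1 2 1 0 1 2 1 0]
  -> pairs=8 depth=2 groups=5 -> no
String 3 '[[[[[[[]]]]]][]][][]': depth seq [1 2 3 4 5 6 7 6 5 4 3 2 1 2 1 0 1 0 1 0]
  -> pairs=10 depth=7 groups=3 -> yes
String 4 '[][[[]][[[]]]][[]]': depth seq [1 0 1 2 3 2 1 2 3 4 3 2 1 0 1 2 1 0]
  -> pairs=9 depth=4 groups=3 -> no

Answer: no no yes no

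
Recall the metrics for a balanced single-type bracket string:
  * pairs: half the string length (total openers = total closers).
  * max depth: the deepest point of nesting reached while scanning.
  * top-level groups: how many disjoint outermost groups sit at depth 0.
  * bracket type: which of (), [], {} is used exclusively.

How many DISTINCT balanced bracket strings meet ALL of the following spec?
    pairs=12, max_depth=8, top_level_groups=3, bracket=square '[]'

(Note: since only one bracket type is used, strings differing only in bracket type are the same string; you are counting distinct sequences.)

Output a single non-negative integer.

Answer: 399

Derivation:
Spec: pairs=12 depth=8 groups=3
Count(depth <= 8) = 41936
Count(depth <= 7) = 41537
Count(depth == 8) = 41936 - 41537 = 399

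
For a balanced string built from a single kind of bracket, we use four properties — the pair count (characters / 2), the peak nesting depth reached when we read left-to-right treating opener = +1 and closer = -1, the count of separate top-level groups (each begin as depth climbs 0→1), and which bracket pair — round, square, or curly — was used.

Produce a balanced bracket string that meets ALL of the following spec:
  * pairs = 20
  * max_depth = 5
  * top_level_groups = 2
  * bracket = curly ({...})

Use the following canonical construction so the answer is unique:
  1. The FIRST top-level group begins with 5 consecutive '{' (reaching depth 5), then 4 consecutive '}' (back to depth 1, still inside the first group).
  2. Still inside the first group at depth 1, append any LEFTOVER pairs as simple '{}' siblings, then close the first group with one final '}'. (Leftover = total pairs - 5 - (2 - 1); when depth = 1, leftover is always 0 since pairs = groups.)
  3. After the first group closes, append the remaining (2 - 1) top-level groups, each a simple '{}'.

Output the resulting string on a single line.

Answer: {{{{{}}}}{}{}{}{}{}{}{}{}{}{}{}{}{}{}}{}

Derivation:
Spec: pairs=20 depth=5 groups=2
Leftover pairs = 20 - 5 - (2-1) = 14
First group: deep chain of depth 5 + 14 sibling pairs
Remaining 1 groups: simple '{}' each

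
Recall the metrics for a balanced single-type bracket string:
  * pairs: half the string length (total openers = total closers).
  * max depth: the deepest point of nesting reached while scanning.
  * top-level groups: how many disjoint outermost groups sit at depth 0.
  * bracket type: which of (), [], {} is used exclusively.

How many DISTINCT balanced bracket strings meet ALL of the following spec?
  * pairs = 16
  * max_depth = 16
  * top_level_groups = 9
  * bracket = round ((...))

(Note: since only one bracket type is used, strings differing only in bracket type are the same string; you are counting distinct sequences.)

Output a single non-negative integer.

Spec: pairs=16 depth=16 groups=9
Count(depth <= 16) = 95931
Count(depth <= 15) = 95931
Count(depth == 16) = 95931 - 95931 = 0

Answer: 0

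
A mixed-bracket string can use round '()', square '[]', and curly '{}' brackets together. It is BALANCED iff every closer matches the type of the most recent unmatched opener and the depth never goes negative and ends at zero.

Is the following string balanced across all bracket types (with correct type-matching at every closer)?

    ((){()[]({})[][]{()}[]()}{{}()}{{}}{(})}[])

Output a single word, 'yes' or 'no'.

pos 0: push '('; stack = (
pos 1: push '('; stack = ((
pos 2: ')' matches '('; pop; stack = (
pos 3: push '{'; stack = ({
pos 4: push '('; stack = ({(
pos 5: ')' matches '('; pop; stack = ({
pos 6: push '['; stack = ({[
pos 7: ']' matches '['; pop; stack = ({
pos 8: push '('; stack = ({(
pos 9: push '{'; stack = ({({
pos 10: '}' matches '{'; pop; stack = ({(
pos 11: ')' matches '('; pop; stack = ({
pos 12: push '['; stack = ({[
pos 13: ']' matches '['; pop; stack = ({
pos 14: push '['; stack = ({[
pos 15: ']' matches '['; pop; stack = ({
pos 16: push '{'; stack = ({{
pos 17: push '('; stack = ({{(
pos 18: ')' matches '('; pop; stack = ({{
pos 19: '}' matches '{'; pop; stack = ({
pos 20: push '['; stack = ({[
pos 21: ']' matches '['; pop; stack = ({
pos 22: push '('; stack = ({(
pos 23: ')' matches '('; pop; stack = ({
pos 24: '}' matches '{'; pop; stack = (
pos 25: push '{'; stack = ({
pos 26: push '{'; stack = ({{
pos 27: '}' matches '{'; pop; stack = ({
pos 28: push '('; stack = ({(
pos 29: ')' matches '('; pop; stack = ({
pos 30: '}' matches '{'; pop; stack = (
pos 31: push '{'; stack = ({
pos 32: push '{'; stack = ({{
pos 33: '}' matches '{'; pop; stack = ({
pos 34: '}' matches '{'; pop; stack = (
pos 35: push '{'; stack = ({
pos 36: push '('; stack = ({(
pos 37: saw closer '}' but top of stack is '(' (expected ')') → INVALID
Verdict: type mismatch at position 37: '}' closes '(' → no

Answer: no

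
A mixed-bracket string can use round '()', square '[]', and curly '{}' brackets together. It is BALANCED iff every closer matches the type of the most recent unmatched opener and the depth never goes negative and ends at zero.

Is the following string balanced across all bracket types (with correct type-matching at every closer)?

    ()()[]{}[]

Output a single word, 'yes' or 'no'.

Answer: yes

Derivation:
pos 0: push '('; stack = (
pos 1: ')' matches '('; pop; stack = (empty)
pos 2: push '('; stack = (
pos 3: ')' matches '('; pop; stack = (empty)
pos 4: push '['; stack = [
pos 5: ']' matches '['; pop; stack = (empty)
pos 6: push '{'; stack = {
pos 7: '}' matches '{'; pop; stack = (empty)
pos 8: push '['; stack = [
pos 9: ']' matches '['; pop; stack = (empty)
end: stack empty → VALID
Verdict: properly nested → yes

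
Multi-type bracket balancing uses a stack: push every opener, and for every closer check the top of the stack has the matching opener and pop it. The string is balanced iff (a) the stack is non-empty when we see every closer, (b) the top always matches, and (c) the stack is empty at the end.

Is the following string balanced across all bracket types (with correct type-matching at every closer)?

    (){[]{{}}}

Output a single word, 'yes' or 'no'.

pos 0: push '('; stack = (
pos 1: ')' matches '('; pop; stack = (empty)
pos 2: push '{'; stack = {
pos 3: push '['; stack = {[
pos 4: ']' matches '['; pop; stack = {
pos 5: push '{'; stack = {{
pos 6: push '{'; stack = {{{
pos 7: '}' matches '{'; pop; stack = {{
pos 8: '}' matches '{'; pop; stack = {
pos 9: '}' matches '{'; pop; stack = (empty)
end: stack empty → VALID
Verdict: properly nested → yes

Answer: yes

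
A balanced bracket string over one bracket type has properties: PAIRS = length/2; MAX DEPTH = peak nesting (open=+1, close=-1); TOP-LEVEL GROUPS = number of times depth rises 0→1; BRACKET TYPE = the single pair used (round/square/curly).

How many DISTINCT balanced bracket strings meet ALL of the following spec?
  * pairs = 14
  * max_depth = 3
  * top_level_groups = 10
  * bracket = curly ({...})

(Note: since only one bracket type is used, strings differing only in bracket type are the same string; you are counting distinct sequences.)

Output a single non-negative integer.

Spec: pairs=14 depth=3 groups=10
Count(depth <= 3) = 1550
Count(depth <= 2) = 715
Count(depth == 3) = 1550 - 715 = 835

Answer: 835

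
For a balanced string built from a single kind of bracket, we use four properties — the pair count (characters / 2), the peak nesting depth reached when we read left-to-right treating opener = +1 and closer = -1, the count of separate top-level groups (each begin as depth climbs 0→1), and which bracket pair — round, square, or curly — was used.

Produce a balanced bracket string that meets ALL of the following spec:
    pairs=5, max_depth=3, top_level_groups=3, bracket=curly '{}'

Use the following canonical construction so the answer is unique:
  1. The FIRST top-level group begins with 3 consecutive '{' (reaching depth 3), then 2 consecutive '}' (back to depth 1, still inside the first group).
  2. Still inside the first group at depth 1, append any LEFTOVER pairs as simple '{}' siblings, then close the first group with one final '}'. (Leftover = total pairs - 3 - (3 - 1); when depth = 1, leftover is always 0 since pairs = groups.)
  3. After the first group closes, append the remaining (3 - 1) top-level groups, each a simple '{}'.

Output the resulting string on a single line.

Answer: {{{}}}{}{}

Derivation:
Spec: pairs=5 depth=3 groups=3
Leftover pairs = 5 - 3 - (3-1) = 0
First group: deep chain of depth 3 + 0 sibling pairs
Remaining 2 groups: simple '{}' each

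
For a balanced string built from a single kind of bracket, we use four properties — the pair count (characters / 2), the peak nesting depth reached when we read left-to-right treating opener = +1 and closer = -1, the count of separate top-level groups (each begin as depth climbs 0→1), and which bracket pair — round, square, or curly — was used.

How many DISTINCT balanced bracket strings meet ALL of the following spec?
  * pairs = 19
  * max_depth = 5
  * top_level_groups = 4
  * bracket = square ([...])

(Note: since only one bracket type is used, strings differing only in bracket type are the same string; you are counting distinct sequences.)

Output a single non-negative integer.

Answer: 64325088

Derivation:
Spec: pairs=19 depth=5 groups=4
Count(depth <= 5) = 101765484
Count(depth <= 4) = 37440396
Count(depth == 5) = 101765484 - 37440396 = 64325088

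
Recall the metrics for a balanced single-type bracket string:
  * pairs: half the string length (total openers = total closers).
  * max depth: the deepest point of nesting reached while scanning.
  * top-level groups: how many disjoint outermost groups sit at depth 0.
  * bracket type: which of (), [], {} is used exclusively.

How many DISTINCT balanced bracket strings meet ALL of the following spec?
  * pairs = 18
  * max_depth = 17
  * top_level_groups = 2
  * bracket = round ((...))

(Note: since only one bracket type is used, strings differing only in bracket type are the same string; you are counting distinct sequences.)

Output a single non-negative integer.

Answer: 2

Derivation:
Spec: pairs=18 depth=17 groups=2
Count(depth <= 17) = 129644790
Count(depth <= 16) = 129644788
Count(depth == 17) = 129644790 - 129644788 = 2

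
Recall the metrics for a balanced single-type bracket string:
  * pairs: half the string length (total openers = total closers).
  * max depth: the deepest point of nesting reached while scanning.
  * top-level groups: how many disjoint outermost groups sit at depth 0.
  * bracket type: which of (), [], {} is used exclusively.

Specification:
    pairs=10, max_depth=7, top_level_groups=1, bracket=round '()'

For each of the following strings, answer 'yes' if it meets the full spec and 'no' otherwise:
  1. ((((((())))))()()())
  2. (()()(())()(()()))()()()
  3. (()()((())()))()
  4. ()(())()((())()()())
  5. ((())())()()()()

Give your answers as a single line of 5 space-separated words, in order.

String 1 '((((((())))))()()())': depth seq [1 2 3 4 5 6 7 6 5 4 3 2 1 2 1 2 1 2 1 0]
  -> pairs=10 depth=7 groups=1 -> yes
String 2 '(()()(())()(()()))()()()': depth seq [1 2 1 2 1 2 3 2 1 2 1 2 3 2 3 2 1 0 1 0 1 0 1 0]
  -> pairs=12 depth=3 groups=4 -> no
String 3 '(()()((())()))()': depth seq [1 2 1 2 1 2 3 4 3 2 3 2 1 0 1 0]
  -> pairs=8 depth=4 groups=2 -> no
String 4 '()(())()((())()()())': depth seq [1 0 1 2 1 0 1 0 1 2 3 2 1 2 1 2 1 2 1 0]
  -> pairs=10 depth=3 groups=4 -> no
String 5 '((())())()()()()': depth seq [1 2 3 2 1 2 1 0 1 0 1 0 1 0 1 0]
  -> pairs=8 depth=3 groups=5 -> no

Answer: yes no no no no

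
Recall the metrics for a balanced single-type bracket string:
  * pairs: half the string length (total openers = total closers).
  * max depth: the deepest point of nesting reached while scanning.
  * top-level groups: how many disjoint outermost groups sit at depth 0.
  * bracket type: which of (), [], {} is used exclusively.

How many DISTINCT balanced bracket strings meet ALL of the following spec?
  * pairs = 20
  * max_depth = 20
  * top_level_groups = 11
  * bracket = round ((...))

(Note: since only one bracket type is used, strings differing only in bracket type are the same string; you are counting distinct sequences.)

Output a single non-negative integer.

Answer: 0

Derivation:
Spec: pairs=20 depth=20 groups=11
Count(depth <= 20) = 3798795
Count(depth <= 19) = 3798795
Count(depth == 20) = 3798795 - 3798795 = 0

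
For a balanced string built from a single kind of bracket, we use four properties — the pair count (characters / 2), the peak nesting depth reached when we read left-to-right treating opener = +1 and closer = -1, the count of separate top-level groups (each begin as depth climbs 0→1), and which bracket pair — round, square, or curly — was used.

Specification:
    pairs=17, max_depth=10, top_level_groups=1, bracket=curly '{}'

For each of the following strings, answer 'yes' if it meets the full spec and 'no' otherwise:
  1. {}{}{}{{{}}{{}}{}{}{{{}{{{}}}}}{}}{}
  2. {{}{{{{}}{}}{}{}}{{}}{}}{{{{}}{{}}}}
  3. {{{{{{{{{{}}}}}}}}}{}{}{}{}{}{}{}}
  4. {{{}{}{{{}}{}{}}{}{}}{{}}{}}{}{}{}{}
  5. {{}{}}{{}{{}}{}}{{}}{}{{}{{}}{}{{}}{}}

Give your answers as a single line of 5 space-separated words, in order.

Answer: no no yes no no

Derivation:
String 1 '{}{}{}{{{}}{{}}{}{}{{{}{{{}}}}}{}}{}': depth seq [1 0 1 0 1 0 1 2 3 2 1 2 3 2 1 2 1 2 1 2 3 4 3 4 5 6 5 4 3 2 1 2 1 0 1 0]
  -> pairs=18 depth=6 groups=5 -> no
String 2 '{{}{{{{}}{}}{}{}}{{}}{}}{{{{}}{{}}}}': depth seq [1 2 1 2 3 4 5 4 3 4 3 2 3 2 3 2 1 2 3 2 1 2 1 0 1 2 3 4 3 2 3 4 3 2 1 0]
  -> pairs=18 depth=5 groups=2 -> no
String 3 '{{{{{{{{{{}}}}}}}}}{}{}{}{}{}{}{}}': depth seq [1 2 3 4 5 6 7 8 9 10 9 8 7 6 5 4 3 2 1 2 1 2 1 2 1 2 1 2 1 2 1 2 1 0]
  -> pairs=17 depth=10 groups=1 -> yes
String 4 '{{{}{}{{{}}{}{}}{}{}}{{}}{}}{}{}{}{}': depth seq [1 2 3 2 3 2 3 4 5 4 3 4 3 4 3 2 3 2 3 2 1 2 3 2 1 2 1 0 1 0 1 0 1 0 1 0]
  -> pairs=18 depth=5 groups=5 -> no
String 5 '{{}{}}{{}{{}}{}}{{}}{}{{}{{}}{}{{}}{}}': depth seq [1 2 1 2 1 0 1 2 1 2 3 2 1 2 1 0 1 2 1 0 1 0 1 2 1 2 3 2 1 2 1 2 3 2 1 2 1 0]
  -> pairs=19 depth=3 groups=5 -> no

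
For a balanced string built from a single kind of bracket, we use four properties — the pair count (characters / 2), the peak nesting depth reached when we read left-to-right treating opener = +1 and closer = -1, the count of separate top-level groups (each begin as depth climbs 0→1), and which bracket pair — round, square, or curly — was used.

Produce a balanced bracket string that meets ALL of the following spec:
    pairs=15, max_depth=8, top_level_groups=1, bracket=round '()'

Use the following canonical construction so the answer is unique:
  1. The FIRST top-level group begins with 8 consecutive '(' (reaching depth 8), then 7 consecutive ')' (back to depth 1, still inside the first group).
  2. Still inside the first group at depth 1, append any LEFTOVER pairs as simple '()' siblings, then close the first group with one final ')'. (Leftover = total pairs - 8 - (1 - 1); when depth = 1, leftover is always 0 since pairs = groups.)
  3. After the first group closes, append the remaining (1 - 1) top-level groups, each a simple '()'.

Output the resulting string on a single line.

Answer: (((((((()))))))()()()()()()())

Derivation:
Spec: pairs=15 depth=8 groups=1
Leftover pairs = 15 - 8 - (1-1) = 7
First group: deep chain of depth 8 + 7 sibling pairs
Remaining 0 groups: simple '()' each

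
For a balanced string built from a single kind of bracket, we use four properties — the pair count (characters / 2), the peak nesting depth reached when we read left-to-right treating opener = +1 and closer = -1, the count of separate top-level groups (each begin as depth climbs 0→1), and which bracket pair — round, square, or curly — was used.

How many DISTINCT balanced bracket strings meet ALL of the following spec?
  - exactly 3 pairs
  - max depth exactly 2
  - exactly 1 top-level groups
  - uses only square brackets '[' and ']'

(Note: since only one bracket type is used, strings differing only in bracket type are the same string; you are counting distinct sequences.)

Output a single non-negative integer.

Spec: pairs=3 depth=2 groups=1
Count(depth <= 2) = 1
Count(depth <= 1) = 0
Count(depth == 2) = 1 - 0 = 1

Answer: 1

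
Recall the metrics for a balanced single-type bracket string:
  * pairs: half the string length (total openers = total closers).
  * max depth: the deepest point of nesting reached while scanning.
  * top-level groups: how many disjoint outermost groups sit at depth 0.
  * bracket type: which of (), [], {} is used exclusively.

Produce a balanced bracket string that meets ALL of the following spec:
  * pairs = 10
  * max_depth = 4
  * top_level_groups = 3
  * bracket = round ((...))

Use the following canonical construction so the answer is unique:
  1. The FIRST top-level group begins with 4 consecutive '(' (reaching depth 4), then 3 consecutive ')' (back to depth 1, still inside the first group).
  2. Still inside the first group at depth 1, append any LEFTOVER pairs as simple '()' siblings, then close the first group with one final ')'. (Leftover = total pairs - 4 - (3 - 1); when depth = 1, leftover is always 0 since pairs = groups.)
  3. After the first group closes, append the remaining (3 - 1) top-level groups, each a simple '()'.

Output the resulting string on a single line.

Spec: pairs=10 depth=4 groups=3
Leftover pairs = 10 - 4 - (3-1) = 4
First group: deep chain of depth 4 + 4 sibling pairs
Remaining 2 groups: simple '()' each

Answer: (((()))()()()())()()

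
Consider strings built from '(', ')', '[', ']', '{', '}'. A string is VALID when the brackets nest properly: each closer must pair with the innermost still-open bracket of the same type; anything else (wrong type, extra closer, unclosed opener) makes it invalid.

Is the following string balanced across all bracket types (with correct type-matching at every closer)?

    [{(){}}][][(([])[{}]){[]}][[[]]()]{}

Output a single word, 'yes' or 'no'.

Answer: yes

Derivation:
pos 0: push '['; stack = [
pos 1: push '{'; stack = [{
pos 2: push '('; stack = [{(
pos 3: ')' matches '('; pop; stack = [{
pos 4: push '{'; stack = [{{
pos 5: '}' matches '{'; pop; stack = [{
pos 6: '}' matches '{'; pop; stack = [
pos 7: ']' matches '['; pop; stack = (empty)
pos 8: push '['; stack = [
pos 9: ']' matches '['; pop; stack = (empty)
pos 10: push '['; stack = [
pos 11: push '('; stack = [(
pos 12: push '('; stack = [((
pos 13: push '['; stack = [(([
pos 14: ']' matches '['; pop; stack = [((
pos 15: ')' matches '('; pop; stack = [(
pos 16: push '['; stack = [([
pos 17: push '{'; stack = [([{
pos 18: '}' matches '{'; pop; stack = [([
pos 19: ']' matches '['; pop; stack = [(
pos 20: ')' matches '('; pop; stack = [
pos 21: push '{'; stack = [{
pos 22: push '['; stack = [{[
pos 23: ']' matches '['; pop; stack = [{
pos 24: '}' matches '{'; pop; stack = [
pos 25: ']' matches '['; pop; stack = (empty)
pos 26: push '['; stack = [
pos 27: push '['; stack = [[
pos 28: push '['; stack = [[[
pos 29: ']' matches '['; pop; stack = [[
pos 30: ']' matches '['; pop; stack = [
pos 31: push '('; stack = [(
pos 32: ')' matches '('; pop; stack = [
pos 33: ']' matches '['; pop; stack = (empty)
pos 34: push '{'; stack = {
pos 35: '}' matches '{'; pop; stack = (empty)
end: stack empty → VALID
Verdict: properly nested → yes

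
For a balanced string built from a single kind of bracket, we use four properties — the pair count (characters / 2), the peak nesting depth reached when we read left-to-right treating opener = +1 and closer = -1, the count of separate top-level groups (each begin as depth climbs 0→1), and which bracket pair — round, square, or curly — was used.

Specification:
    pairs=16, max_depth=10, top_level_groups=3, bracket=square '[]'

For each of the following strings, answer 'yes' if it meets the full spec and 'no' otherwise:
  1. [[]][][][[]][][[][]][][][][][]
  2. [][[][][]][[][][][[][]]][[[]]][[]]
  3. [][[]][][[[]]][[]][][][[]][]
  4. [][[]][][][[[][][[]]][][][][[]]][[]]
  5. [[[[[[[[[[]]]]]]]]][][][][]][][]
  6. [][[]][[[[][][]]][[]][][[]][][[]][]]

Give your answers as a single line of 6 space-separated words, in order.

String 1 '[[]][][][[]][][[][]][][][][][]': depth seq [1 2 1 0 1 0 1 0 1 2 1 0 1 0 1 2 1 2 1 0 1 0 1 0 1 0 1 0 1 0]
  -> pairs=15 depth=2 groups=11 -> no
String 2 '[][[][][]][[][][][[][]]][[[]]][[]]': depth seq [1 0 1 2 1 2 1 2 1 0 1 2 1 2 1 2 1 2 3 2 3 2 1 0 1 2 3 2 1 0 1 2 1 0]
  -> pairs=17 depth=3 groups=5 -> no
String 3 '[][[]][][[[]]][[]][][][[]][]': depth seq [1 0 1 2 1 0 1 0 1 2 3 2 1 0 1 2 1 0 1 0 1 0 1 2 1 0 1 0]
  -> pairs=14 depth=3 groups=9 -> no
String 4 '[][[]][][][[[][][[]]][][][][[]]][[]]': depth seq [1 0 1 2 1 0 1 0 1 0 1 2 3 2 3 2 3 4 3 2 1 2 1 2 1 2 1 2 3 2 1 0 1 2 1 0]
  -> pairs=18 depth=4 groups=6 -> no
String 5 '[[[[[[[[[[]]]]]]]]][][][][]][][]': depth seq [1 2 3 4 5 6 7 8 9 10 9 8 7 6 5 4 3 2 1 2 1 2 1 2 1 2 1 0 1 0 1 0]
  -> pairs=16 depth=10 groups=3 -> yes
String 6 '[][[]][[[[][][]]][[]][][[]][][[]][]]': depth seq [1 0 1 2 1 0 1 2 3 4 3 4 3 4 3 2 1 2 3 2 1 2 1 2 3 2 1 2 1 2 3 2 1 2 1 0]
  -> pairs=18 depth=4 groups=3 -> no

Answer: no no no no yes no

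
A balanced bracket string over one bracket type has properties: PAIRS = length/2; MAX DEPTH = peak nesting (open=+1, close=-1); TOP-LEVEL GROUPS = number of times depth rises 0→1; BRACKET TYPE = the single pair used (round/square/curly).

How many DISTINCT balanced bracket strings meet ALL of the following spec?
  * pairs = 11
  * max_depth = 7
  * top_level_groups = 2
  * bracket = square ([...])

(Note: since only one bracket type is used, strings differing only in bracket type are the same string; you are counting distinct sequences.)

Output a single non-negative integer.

Spec: pairs=11 depth=7 groups=2
Count(depth <= 7) = 16528
Count(depth <= 6) = 15504
Count(depth == 7) = 16528 - 15504 = 1024

Answer: 1024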